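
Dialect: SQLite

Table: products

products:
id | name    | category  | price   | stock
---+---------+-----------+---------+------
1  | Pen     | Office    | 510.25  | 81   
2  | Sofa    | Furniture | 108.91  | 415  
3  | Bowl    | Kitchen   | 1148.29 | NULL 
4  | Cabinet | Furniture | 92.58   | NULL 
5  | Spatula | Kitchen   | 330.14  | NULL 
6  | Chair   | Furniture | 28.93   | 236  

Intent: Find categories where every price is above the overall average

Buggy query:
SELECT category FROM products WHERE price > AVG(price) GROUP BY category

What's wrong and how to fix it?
Bug: WHERE evaluates per row before aggregation, so AVG() is unavailable

Fix: Use a subquery for AVG and a HAVING MIN(...) filter so the condition holds for every row in the group

Corrected query:
SELECT category FROM products GROUP BY category HAVING MIN(price) > (SELECT AVG(price) FROM products)

Result:
category
--------
Office  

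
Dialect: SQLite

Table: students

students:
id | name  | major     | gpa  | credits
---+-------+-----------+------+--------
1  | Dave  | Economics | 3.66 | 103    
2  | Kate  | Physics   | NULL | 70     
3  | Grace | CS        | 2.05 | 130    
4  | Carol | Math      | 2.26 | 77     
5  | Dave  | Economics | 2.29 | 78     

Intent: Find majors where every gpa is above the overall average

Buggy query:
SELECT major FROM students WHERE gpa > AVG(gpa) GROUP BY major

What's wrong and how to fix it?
Bug: AVG() is an aggregate; it can't sit directly in WHERE

Fix: Use a subquery for AVG and a HAVING MIN(...) filter so the condition holds for every row in the group

Corrected query:
SELECT major FROM students GROUP BY major HAVING MIN(gpa) > (SELECT AVG(gpa) FROM students)

Result:
(no rows)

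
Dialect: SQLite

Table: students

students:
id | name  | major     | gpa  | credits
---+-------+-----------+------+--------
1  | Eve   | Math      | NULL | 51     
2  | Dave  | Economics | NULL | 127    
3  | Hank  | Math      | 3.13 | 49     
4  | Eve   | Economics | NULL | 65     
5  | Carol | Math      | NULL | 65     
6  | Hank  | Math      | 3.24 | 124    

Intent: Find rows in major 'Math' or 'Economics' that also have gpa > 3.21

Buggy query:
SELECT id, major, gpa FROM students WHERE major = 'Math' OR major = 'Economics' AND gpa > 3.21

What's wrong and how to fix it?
Bug: Without parentheses, AND is evaluated before OR, so the gpa filter only applies to the 'Economics' branch

Fix: Add parentheses around the OR so the AND applies to both alternatives

Corrected query:
SELECT id, major, gpa FROM students WHERE (major = 'Math' OR major = 'Economics') AND gpa > 3.21

Result:
id | major | gpa 
---+-------+-----
6  | Math  | 3.24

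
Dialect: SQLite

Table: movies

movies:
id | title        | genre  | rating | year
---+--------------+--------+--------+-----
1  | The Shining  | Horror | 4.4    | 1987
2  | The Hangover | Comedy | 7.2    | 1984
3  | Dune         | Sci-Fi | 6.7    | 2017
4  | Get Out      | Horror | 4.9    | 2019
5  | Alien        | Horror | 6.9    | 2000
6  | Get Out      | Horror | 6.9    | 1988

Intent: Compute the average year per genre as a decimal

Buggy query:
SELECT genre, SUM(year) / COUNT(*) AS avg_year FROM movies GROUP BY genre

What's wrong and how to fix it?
Bug: SUM(year) and COUNT(*) are both integers; the division truncates the fractional part

Fix: Cast one side to REAL so the division keeps the fractional part

Corrected query:
SELECT genre, SUM(year) * 1.0 / COUNT(*) AS avg_year FROM movies GROUP BY genre

Result:
genre  | avg_year
-------+---------
Comedy | 1984    
Horror | 1998.5  
Sci-Fi | 2017    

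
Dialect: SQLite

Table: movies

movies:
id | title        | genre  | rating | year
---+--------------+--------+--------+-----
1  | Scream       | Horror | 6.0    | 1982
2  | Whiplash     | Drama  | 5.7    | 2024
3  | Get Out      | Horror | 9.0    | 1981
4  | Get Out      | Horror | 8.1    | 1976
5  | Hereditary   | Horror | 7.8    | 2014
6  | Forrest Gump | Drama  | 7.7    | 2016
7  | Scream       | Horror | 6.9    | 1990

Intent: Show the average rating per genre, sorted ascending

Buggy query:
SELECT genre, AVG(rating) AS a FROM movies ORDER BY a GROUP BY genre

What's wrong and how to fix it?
Bug: GROUP BY must precede ORDER BY

Fix: Move ORDER BY to the end, after GROUP BY

Corrected query:
SELECT genre, AVG(rating) AS a FROM movies GROUP BY genre ORDER BY a

Result:
genre  | a   
-------+-----
Drama  | 6.7 
Horror | 7.56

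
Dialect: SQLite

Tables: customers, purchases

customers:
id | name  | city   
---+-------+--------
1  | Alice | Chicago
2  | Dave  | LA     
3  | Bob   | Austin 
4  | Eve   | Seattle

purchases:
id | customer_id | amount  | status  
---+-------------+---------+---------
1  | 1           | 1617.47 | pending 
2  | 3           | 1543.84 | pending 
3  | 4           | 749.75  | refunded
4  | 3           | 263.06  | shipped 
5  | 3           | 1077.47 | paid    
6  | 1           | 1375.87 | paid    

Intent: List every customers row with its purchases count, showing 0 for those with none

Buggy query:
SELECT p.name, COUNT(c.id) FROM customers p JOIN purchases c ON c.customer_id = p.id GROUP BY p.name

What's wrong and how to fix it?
Bug: INNER JOIN drops customers rows that have no matching purchases rows

Fix: Switch to LEFT JOIN to retain unmatched parent rows

Corrected query:
SELECT p.name, COUNT(c.id) FROM customers p LEFT JOIN purchases c ON c.customer_id = p.id GROUP BY p.name

Result:
name  | COUNT(c.id)
------+------------
Alice | 2          
Bob   | 3          
Dave  | 0          
Eve   | 1          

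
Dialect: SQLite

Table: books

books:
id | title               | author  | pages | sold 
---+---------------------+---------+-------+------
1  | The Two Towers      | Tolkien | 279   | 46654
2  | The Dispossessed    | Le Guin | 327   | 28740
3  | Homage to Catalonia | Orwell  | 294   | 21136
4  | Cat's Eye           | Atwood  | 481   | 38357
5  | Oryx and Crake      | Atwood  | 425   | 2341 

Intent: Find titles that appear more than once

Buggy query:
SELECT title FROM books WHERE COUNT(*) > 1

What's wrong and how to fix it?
Bug: COUNT(*) is an aggregate and cannot be used in WHERE

Fix: GROUP BY title, then filter groups with HAVING COUNT(*) > 1

Corrected query:
SELECT title FROM books GROUP BY title HAVING COUNT(*) > 1

Result:
(no rows)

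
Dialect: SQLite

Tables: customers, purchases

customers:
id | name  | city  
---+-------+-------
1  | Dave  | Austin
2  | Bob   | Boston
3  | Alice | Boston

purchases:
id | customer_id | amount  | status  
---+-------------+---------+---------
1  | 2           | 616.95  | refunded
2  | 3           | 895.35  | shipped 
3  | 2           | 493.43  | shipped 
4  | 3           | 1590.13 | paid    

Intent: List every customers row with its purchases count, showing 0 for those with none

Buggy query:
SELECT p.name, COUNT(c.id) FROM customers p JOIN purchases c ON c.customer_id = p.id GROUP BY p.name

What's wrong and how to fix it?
Bug: An inner join excludes parents with zero children

Fix: Switch to LEFT JOIN to retain unmatched parent rows

Corrected query:
SELECT p.name, COUNT(c.id) FROM customers p LEFT JOIN purchases c ON c.customer_id = p.id GROUP BY p.name

Result:
name  | COUNT(c.id)
------+------------
Alice | 2          
Bob   | 2          
Dave  | 0          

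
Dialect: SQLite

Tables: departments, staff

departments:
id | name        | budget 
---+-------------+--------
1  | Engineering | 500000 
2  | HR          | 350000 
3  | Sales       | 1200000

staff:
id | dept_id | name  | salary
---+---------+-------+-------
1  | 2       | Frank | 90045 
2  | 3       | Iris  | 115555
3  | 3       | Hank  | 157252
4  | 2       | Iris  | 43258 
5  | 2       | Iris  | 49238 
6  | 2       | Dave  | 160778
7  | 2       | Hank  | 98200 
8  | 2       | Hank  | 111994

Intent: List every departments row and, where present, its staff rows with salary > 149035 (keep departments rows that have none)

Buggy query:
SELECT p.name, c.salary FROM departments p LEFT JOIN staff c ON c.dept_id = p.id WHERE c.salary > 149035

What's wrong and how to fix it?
Bug: Filtering c.salary in WHERE discards the NULL rows produced by LEFT JOIN, turning it into an inner join

Fix: Move the right-table condition into the ON clause so unmatched parents are kept

Corrected query:
SELECT p.name, c.salary FROM departments p LEFT JOIN staff c ON c.dept_id = p.id AND c.salary > 149035

Result:
name        | salary
------------+-------
Engineering | NULL  
HR          | 160778
Sales       | 157252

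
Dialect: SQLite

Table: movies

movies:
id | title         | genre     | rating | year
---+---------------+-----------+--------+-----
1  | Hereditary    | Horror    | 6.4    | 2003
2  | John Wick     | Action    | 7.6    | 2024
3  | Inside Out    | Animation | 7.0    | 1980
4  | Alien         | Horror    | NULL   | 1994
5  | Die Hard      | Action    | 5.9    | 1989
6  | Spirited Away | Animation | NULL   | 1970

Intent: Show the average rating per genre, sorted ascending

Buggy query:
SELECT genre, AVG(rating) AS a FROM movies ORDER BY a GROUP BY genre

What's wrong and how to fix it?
Bug: GROUP BY must precede ORDER BY

Fix: Reorder: SELECT … FROM … GROUP BY … ORDER BY …

Corrected query:
SELECT genre, AVG(rating) AS a FROM movies GROUP BY genre ORDER BY a

Result:
genre     | a   
----------+-----
Horror    | 6.4 
Action    | 6.75
Animation | 7   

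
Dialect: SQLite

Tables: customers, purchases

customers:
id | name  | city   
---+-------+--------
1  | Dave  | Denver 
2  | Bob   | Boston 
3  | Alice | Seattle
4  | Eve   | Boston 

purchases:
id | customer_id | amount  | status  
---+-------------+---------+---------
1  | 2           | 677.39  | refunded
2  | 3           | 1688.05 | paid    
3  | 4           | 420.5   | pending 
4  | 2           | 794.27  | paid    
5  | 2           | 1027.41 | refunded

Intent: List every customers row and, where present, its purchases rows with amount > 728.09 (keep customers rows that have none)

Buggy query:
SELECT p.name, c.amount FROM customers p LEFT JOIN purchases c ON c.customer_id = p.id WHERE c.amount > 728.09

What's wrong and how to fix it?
Bug: Filtering c.amount in WHERE discards the NULL rows produced by LEFT JOIN, turning it into an inner join

Fix: Put 'c.amount > 728.09' in the JOIN's ON clause instead of WHERE

Corrected query:
SELECT p.name, c.amount FROM customers p LEFT JOIN purchases c ON c.customer_id = p.id AND c.amount > 728.09

Result:
name  | amount 
------+--------
Dave  | NULL   
Bob   | 794.27 
Bob   | 1027.41
Alice | 1688.05
Eve   | NULL   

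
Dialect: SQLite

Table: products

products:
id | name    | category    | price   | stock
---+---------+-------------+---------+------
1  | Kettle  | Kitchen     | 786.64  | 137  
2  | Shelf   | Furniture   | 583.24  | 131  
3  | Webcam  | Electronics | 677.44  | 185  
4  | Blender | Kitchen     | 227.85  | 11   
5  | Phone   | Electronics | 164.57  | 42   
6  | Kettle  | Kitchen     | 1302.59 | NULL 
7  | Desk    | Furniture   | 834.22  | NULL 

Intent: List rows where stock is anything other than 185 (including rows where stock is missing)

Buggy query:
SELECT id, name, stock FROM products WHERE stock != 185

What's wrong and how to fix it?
Bug: 'stock != 185' is unknown when stock is NULL, so NULL rows are silently excluded

Fix: Handle NULL separately with IS NULL alongside the inequality

Corrected query:
SELECT id, name, stock FROM products WHERE stock != 185 OR stock IS NULL

Result:
id | name    | stock
---+---------+------
1  | Kettle  | 137  
2  | Shelf   | 131  
4  | Blender | 11   
5  | Phone   | 42   
6  | Kettle  | NULL 
7  | Desk    | NULL 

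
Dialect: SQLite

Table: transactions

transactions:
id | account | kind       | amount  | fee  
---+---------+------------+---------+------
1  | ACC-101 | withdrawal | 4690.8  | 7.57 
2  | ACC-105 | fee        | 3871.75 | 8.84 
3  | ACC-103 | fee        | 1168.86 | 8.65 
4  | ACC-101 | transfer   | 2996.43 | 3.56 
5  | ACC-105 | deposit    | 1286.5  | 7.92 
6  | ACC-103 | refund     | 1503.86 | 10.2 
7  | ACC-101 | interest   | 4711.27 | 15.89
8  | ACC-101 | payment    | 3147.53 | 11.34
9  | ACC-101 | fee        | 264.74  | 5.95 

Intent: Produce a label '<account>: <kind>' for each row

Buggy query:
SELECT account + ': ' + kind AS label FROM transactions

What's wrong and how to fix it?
Bug: '+' is numeric addition; on text columns SQLite converts them to 0 instead of concatenating

Fix: Use the || operator for string concatenation

Corrected query:
SELECT account || ': ' || kind AS label FROM transactions

Result:
label              
-------------------
ACC-101: withdrawal
ACC-105: fee       
ACC-103: fee       
ACC-101: transfer  
ACC-105: deposit   
ACC-103: refund    
ACC-101: interest  
ACC-101: payment   
ACC-101: fee       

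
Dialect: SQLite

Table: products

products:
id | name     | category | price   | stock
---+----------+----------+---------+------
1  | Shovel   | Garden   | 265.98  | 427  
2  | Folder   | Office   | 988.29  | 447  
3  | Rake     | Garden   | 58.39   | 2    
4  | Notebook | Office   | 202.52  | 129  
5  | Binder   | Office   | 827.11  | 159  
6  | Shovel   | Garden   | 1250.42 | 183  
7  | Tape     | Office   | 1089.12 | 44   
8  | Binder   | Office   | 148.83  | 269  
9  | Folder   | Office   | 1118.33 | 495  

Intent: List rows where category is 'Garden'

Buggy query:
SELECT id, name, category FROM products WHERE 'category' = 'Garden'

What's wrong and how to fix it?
Bug: Single quotes denote string literals in SQL; the column name is being compared as a constant string

Fix: Reference the column as category without single quotes

Corrected query:
SELECT id, name, category FROM products WHERE category = 'Garden'

Result:
id | name   | category
---+--------+---------
1  | Shovel | Garden  
3  | Rake   | Garden  
6  | Shovel | Garden  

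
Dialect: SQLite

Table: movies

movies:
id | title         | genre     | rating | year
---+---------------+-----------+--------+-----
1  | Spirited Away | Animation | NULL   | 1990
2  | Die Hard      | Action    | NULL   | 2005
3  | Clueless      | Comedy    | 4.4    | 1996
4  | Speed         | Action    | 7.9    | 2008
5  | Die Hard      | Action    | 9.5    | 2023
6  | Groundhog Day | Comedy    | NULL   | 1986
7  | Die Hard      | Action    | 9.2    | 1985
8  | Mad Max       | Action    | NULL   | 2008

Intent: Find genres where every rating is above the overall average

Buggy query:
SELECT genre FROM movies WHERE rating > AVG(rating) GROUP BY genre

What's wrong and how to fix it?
Bug: WHERE evaluates per row before aggregation, so AVG() is unavailable

Fix: Compute the overall average in a scalar subquery and compare each group's MIN against it in HAVING

Corrected query:
SELECT genre FROM movies GROUP BY genre HAVING MIN(rating) > (SELECT AVG(rating) FROM movies)

Result:
genre 
------
Action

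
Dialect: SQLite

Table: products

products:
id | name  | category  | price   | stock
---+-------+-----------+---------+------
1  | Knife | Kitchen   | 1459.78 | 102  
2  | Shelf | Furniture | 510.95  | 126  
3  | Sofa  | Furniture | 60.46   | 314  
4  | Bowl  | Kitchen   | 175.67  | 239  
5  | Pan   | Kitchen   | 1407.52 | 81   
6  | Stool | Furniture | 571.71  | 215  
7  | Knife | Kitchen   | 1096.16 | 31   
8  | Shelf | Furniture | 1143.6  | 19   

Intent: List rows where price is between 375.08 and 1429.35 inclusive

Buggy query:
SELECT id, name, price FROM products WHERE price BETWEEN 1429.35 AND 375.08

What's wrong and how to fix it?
Bug: The bounds are reversed; BETWEEN a AND b requires a <= b to match anything

Fix: Write BETWEEN 375.08 AND 1429.35

Corrected query:
SELECT id, name, price FROM products WHERE price BETWEEN 375.08 AND 1429.35

Result:
id | name  | price  
---+-------+--------
2  | Shelf | 510.95 
5  | Pan   | 1407.52
6  | Stool | 571.71 
7  | Knife | 1096.16
8  | Shelf | 1143.6 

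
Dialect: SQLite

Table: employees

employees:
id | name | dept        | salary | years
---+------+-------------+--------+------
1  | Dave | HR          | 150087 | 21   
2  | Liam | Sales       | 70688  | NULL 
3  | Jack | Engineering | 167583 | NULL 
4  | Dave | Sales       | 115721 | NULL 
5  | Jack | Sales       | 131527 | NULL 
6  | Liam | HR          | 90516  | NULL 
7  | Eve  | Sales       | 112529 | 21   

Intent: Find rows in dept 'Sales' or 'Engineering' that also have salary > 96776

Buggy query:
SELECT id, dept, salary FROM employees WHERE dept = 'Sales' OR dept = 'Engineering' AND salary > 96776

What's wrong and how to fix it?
Bug: Without parentheses, AND is evaluated before OR, so the salary filter only applies to the 'Engineering' branch

Fix: Group the OR with parentheses (or use IN), then AND the threshold

Corrected query:
SELECT id, dept, salary FROM employees WHERE (dept = 'Sales' OR dept = 'Engineering') AND salary > 96776

Result:
id | dept        | salary
---+-------------+-------
3  | Engineering | 167583
4  | Sales       | 115721
5  | Sales       | 131527
7  | Sales       | 112529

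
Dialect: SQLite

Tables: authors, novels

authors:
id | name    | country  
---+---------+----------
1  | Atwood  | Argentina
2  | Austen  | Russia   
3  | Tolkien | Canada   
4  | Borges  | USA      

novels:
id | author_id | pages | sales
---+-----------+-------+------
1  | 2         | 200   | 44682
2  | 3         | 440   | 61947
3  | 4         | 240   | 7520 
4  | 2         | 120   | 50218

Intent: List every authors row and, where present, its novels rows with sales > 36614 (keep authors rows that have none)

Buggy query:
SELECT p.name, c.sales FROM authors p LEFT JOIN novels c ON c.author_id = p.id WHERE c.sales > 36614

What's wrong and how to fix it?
Bug: A WHERE condition on the right-hand table after LEFT JOIN drops unmatched parents

Fix: Put 'c.sales > 36614' in the JOIN's ON clause instead of WHERE

Corrected query:
SELECT p.name, c.sales FROM authors p LEFT JOIN novels c ON c.author_id = p.id AND c.sales > 36614

Result:
name    | sales
--------+------
Atwood  | NULL 
Austen  | 44682
Austen  | 50218
Tolkien | 61947
Borges  | NULL 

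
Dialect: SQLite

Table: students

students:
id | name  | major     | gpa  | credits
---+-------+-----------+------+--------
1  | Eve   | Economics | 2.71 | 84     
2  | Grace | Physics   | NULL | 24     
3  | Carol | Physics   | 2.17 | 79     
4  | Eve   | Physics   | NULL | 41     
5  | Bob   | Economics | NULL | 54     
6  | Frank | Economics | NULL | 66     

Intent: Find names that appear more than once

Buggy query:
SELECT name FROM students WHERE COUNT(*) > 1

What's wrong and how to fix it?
Bug: COUNT(*) is an aggregate and cannot be used in WHERE

Fix: Group first, then use HAVING for the count condition

Corrected query:
SELECT name FROM students GROUP BY name HAVING COUNT(*) > 1

Result:
name
----
Eve 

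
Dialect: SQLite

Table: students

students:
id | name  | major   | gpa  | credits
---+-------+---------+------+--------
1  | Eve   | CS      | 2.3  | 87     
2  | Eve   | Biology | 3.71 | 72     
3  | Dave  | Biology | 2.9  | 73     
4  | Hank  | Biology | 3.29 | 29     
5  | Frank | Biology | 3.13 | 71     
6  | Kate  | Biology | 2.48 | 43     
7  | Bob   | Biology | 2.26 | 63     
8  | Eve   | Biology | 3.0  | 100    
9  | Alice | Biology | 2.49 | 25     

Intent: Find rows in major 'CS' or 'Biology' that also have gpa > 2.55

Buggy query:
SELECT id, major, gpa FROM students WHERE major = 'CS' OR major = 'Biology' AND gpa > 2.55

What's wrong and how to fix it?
Bug: AND binds tighter than OR, so this parses as major = 'CS' OR (major = 'Biology' AND gpa > 2.55)

Fix: Group the OR with parentheses (or use IN), then AND the threshold

Corrected query:
SELECT id, major, gpa FROM students WHERE (major = 'CS' OR major = 'Biology') AND gpa > 2.55

Result:
id | major   | gpa 
---+---------+-----
2  | Biology | 3.71
3  | Biology | 2.9 
4  | Biology | 3.29
5  | Biology | 3.13
8  | Biology | 3   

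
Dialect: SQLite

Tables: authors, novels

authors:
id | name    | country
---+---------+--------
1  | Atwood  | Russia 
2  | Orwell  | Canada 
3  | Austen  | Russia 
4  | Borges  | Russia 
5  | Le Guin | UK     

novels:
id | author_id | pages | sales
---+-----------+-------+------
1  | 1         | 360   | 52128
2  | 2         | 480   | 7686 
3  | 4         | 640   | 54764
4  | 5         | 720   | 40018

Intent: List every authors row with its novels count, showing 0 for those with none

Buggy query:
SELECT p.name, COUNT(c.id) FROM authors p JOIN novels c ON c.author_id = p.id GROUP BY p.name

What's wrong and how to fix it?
Bug: An inner join excludes parents with zero children

Fix: Use LEFT JOIN so parents without children still appear (COUNT(c.id) gives 0)

Corrected query:
SELECT p.name, COUNT(c.id) FROM authors p LEFT JOIN novels c ON c.author_id = p.id GROUP BY p.name

Result:
name    | COUNT(c.id)
--------+------------
Atwood  | 1          
Austen  | 0          
Borges  | 1          
Le Guin | 1          
Orwell  | 1          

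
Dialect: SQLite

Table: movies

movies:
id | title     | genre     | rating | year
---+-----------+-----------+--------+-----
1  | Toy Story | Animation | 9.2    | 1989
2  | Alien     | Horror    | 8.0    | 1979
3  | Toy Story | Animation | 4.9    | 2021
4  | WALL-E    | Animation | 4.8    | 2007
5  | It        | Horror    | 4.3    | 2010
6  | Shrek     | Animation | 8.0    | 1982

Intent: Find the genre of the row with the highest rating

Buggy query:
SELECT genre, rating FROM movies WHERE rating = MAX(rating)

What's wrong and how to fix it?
Bug: MAX(rating) is an aggregate and cannot be used directly in WHERE

Fix: Use a subquery: WHERE rating = (SELECT MAX(rating) FROM movies)

Corrected query:
SELECT genre, rating FROM movies WHERE rating = (SELECT MAX(rating) FROM movies)

Result:
genre     | rating
----------+-------
Animation | 9.2   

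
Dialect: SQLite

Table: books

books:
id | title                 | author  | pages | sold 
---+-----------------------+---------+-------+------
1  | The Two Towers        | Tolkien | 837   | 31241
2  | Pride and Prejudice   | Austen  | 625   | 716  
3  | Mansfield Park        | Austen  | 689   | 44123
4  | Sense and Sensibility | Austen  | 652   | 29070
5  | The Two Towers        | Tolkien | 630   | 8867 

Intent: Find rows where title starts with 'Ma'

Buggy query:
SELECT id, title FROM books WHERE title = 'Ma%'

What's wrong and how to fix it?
Bug: Wildcards only work with LIKE; '=' treats '%' as a literal character

Fix: Replace '=' with LIKE so 'Ma%' is treated as a pattern

Corrected query:
SELECT id, title FROM books WHERE title LIKE 'Ma%'

Result:
id | title         
---+---------------
3  | Mansfield Park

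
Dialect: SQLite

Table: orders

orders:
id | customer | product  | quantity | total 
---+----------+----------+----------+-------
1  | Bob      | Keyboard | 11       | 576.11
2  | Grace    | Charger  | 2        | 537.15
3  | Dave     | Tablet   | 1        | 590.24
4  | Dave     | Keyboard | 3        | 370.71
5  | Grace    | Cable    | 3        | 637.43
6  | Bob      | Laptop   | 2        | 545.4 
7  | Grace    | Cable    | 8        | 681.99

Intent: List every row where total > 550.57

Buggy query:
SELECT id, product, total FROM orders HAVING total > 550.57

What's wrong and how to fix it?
Bug: This is a non-aggregate query (no GROUP BY, no aggregates), so in SQLite the HAVING clause is invalid here; a row-level condition belongs in WHERE

Fix: Replace HAVING with WHERE since the condition applies to individual rows

Corrected query:
SELECT id, product, total FROM orders WHERE total > 550.57

Result:
id | product  | total 
---+----------+-------
1  | Keyboard | 576.11
3  | Tablet   | 590.24
5  | Cable    | 637.43
7  | Cable    | 681.99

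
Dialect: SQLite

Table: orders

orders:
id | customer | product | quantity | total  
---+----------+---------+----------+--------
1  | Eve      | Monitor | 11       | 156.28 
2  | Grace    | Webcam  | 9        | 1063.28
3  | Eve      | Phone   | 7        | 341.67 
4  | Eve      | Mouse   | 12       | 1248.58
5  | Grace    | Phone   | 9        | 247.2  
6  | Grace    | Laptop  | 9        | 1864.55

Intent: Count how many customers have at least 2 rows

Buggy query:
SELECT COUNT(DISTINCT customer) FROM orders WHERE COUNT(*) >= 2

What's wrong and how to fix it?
Bug: WHERE filters individual rows, not groups, so a group-level COUNT is invalid there

Fix: Group first with HAVING COUNT(*) >= 2, then COUNT the resulting groups

Corrected query:
SELECT COUNT(*) FROM (SELECT customer FROM orders GROUP BY customer HAVING COUNT(*) >= 2)

Result:
COUNT(*)
--------
2       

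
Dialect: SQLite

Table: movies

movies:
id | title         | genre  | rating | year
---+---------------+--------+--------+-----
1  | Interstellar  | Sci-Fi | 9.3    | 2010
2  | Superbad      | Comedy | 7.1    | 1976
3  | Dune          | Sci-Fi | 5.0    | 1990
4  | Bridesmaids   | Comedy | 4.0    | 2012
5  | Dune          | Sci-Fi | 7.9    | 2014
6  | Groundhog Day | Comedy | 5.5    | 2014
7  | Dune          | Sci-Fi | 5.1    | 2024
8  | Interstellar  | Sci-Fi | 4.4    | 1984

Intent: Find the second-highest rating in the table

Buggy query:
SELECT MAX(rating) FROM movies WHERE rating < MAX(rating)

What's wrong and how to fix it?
Bug: The inner MAX is an aggregate inside WHERE, which is not allowed

Fix: Compute the overall MAX in a subquery, then take MAX of rows below it

Corrected query:
SELECT MAX(rating) FROM movies WHERE rating < (SELECT MAX(rating) FROM movies)

Result:
MAX(rating)
-----------
7.9        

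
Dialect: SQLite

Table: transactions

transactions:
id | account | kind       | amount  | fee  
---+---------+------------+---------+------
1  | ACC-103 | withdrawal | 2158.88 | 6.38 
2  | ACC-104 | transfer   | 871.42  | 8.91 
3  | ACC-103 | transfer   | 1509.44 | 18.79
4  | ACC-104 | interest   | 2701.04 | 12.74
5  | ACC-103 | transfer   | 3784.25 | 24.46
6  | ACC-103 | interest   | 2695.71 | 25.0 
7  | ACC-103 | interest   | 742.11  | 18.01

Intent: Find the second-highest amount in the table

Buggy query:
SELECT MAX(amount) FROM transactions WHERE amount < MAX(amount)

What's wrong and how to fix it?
Bug: MAX(amount) on the right of the comparison is an aggregate-in-WHERE error

Fix: Compute the overall MAX in a subquery, then take MAX of rows below it

Corrected query:
SELECT MAX(amount) FROM transactions WHERE amount < (SELECT MAX(amount) FROM transactions)

Result:
MAX(amount)
-----------
2701.04    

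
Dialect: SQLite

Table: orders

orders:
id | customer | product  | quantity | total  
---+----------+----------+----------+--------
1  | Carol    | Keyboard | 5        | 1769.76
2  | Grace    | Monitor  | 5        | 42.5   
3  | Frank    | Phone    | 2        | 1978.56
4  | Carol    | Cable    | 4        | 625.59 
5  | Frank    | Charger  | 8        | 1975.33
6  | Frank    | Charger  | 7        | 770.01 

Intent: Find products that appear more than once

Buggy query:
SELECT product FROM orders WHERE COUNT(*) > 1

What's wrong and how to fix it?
Bug: COUNT(*) is an aggregate and cannot be used in WHERE

Fix: Group first, then use HAVING for the count condition

Corrected query:
SELECT product FROM orders GROUP BY product HAVING COUNT(*) > 1

Result:
product
-------
Charger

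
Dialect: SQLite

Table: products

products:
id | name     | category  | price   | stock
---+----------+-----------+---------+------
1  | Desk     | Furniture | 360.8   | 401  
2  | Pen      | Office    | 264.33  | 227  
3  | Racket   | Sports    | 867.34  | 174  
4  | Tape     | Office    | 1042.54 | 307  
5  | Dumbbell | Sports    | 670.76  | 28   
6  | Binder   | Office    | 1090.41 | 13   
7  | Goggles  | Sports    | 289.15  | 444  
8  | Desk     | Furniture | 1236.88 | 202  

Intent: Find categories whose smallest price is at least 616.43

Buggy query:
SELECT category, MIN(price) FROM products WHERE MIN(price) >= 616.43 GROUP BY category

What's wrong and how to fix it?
Bug: MIN() in WHERE is a misuse of aggregate

Fix: Replace WHERE with HAVING after the GROUP BY

Corrected query:
SELECT category, MIN(price) FROM products GROUP BY category HAVING MIN(price) >= 616.43

Result:
(no rows)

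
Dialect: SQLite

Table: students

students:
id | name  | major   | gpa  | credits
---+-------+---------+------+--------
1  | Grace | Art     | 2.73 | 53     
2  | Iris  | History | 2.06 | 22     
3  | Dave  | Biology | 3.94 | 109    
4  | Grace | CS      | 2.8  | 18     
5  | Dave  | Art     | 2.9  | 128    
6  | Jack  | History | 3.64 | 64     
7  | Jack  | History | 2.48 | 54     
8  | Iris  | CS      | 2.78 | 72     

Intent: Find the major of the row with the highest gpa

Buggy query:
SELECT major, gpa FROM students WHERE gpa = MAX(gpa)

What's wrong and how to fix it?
Bug: MAX(gpa) is an aggregate and cannot be used directly in WHERE

Fix: Use a subquery: WHERE gpa = (SELECT MAX(gpa) FROM students)

Corrected query:
SELECT major, gpa FROM students WHERE gpa = (SELECT MAX(gpa) FROM students)

Result:
major   | gpa 
--------+-----
Biology | 3.94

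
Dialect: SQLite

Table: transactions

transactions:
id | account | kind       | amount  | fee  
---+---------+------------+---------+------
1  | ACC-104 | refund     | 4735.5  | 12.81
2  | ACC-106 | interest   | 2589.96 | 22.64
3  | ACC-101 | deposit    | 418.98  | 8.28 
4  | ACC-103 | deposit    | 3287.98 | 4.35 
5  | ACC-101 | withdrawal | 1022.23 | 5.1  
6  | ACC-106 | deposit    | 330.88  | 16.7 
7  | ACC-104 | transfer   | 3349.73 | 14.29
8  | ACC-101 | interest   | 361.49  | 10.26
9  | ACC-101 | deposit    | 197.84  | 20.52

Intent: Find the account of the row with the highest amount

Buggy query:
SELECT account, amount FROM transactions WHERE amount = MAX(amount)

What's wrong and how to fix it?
Bug: MAX(amount) is an aggregate and cannot be used directly in WHERE

Fix: Use a subquery: WHERE amount = (SELECT MAX(amount) FROM transactions)

Corrected query:
SELECT account, amount FROM transactions WHERE amount = (SELECT MAX(amount) FROM transactions)

Result:
account | amount
--------+-------
ACC-104 | 4735.5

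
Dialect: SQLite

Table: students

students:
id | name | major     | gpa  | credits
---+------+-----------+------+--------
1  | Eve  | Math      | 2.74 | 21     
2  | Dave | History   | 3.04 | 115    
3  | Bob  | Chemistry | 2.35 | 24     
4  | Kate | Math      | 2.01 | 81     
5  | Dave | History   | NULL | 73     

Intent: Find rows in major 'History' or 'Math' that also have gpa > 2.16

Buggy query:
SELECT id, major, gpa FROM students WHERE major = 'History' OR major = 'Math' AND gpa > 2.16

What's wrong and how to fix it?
Bug: AND binds tighter than OR, so this parses as major = 'History' OR (major = 'Math' AND gpa > 2.16)

Fix: Add parentheses around the OR so the AND applies to both alternatives

Corrected query:
SELECT id, major, gpa FROM students WHERE (major = 'History' OR major = 'Math') AND gpa > 2.16

Result:
id | major   | gpa 
---+---------+-----
1  | Math    | 2.74
2  | History | 3.04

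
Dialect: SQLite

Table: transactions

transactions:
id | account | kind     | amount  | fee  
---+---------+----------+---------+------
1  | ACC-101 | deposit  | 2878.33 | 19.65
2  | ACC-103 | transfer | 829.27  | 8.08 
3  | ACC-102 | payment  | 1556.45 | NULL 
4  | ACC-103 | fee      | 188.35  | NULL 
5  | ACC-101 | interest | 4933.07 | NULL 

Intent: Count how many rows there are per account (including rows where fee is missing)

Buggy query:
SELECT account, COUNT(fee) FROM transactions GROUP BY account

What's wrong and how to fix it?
Bug: COUNT(column) counts non-NULL values only; rows with NULL fee aren't counted

Fix: Replace COUNT(fee) with COUNT(*)

Corrected query:
SELECT account, COUNT(*) FROM transactions GROUP BY account

Result:
account | COUNT(*)
--------+---------
ACC-101 | 2       
ACC-102 | 1       
ACC-103 | 2       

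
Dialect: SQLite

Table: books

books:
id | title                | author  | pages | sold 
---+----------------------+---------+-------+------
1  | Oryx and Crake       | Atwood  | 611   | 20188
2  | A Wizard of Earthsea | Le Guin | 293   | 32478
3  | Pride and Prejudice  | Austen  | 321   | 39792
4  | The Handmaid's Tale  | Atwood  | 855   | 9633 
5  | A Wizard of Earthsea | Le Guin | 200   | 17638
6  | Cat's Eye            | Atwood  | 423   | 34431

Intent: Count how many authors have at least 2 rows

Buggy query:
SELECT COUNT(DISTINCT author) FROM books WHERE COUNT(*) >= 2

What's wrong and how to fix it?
Bug: WHERE filters individual rows, not groups, so a group-level COUNT is invalid there

Fix: Group first with HAVING COUNT(*) >= 2, then COUNT the resulting groups

Corrected query:
SELECT COUNT(*) FROM (SELECT author FROM books GROUP BY author HAVING COUNT(*) >= 2)

Result:
COUNT(*)
--------
2       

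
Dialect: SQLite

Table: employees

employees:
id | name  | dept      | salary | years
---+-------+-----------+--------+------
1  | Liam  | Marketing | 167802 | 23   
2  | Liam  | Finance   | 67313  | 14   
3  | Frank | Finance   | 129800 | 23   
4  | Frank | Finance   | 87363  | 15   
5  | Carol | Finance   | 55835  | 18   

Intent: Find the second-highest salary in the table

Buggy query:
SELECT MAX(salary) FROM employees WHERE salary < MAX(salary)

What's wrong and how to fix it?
Bug: The inner MAX is an aggregate inside WHERE, which is not allowed

Fix: Compute the overall MAX in a subquery, then take MAX of rows below it

Corrected query:
SELECT MAX(salary) FROM employees WHERE salary < (SELECT MAX(salary) FROM employees)

Result:
MAX(salary)
-----------
129800     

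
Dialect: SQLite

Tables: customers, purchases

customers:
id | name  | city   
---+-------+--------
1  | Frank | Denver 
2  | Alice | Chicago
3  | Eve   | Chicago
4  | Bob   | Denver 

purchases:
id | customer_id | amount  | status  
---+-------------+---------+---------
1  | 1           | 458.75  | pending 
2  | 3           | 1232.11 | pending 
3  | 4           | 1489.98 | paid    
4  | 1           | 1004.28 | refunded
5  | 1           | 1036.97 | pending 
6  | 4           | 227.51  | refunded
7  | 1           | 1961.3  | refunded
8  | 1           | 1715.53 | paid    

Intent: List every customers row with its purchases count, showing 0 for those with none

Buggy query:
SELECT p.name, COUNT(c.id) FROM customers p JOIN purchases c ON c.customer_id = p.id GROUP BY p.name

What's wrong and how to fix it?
Bug: INNER JOIN drops customers rows that have no matching purchases rows

Fix: Use LEFT JOIN so parents without children still appear (COUNT(c.id) gives 0)

Corrected query:
SELECT p.name, COUNT(c.id) FROM customers p LEFT JOIN purchases c ON c.customer_id = p.id GROUP BY p.name

Result:
name  | COUNT(c.id)
------+------------
Alice | 0          
Bob   | 2          
Eve   | 1          
Frank | 5          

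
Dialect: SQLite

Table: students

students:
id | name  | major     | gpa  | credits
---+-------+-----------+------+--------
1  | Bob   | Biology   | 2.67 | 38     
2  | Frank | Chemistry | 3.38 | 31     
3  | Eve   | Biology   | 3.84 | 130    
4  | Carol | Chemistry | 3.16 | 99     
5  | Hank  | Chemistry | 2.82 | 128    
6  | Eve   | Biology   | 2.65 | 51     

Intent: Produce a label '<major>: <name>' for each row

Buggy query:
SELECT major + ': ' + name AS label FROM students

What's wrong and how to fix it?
Bug: '+' is numeric addition; on text columns SQLite converts them to 0 instead of concatenating

Fix: Use the || operator for string concatenation

Corrected query:
SELECT major || ': ' || name AS label FROM students

Result:
label           
----------------
Biology: Bob    
Chemistry: Frank
Biology: Eve    
Chemistry: Carol
Chemistry: Hank 
Biology: Eve    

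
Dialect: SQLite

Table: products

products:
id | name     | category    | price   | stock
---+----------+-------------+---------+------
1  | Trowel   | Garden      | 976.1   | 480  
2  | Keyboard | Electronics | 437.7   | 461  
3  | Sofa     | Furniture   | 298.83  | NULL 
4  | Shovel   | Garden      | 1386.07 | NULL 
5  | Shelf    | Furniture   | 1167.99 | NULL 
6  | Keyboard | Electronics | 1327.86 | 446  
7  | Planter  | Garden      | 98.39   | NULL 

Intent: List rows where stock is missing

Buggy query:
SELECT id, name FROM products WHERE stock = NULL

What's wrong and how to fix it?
Bug: Comparing to NULL with '=' never matches; NULL = NULL is unknown, not true

Fix: Use IS NULL to test for NULL

Corrected query:
SELECT id, name FROM products WHERE stock IS NULL

Result:
id | name   
---+--------
3  | Sofa   
4  | Shovel 
5  | Shelf  
7  | Planter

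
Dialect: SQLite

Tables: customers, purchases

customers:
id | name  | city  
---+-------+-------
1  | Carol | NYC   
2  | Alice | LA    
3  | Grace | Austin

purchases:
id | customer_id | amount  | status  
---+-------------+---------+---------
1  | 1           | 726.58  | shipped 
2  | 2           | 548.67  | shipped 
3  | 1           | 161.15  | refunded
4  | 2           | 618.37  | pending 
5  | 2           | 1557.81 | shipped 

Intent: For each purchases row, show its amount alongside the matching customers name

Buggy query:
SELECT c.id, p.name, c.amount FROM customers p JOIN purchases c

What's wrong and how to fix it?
Bug: Missing join condition: each purchases row is matched to all customers rows instead of just its own

Fix: Specify the join condition linking the foreign key to the parent id

Corrected query:
SELECT c.id, p.name, c.amount FROM customers p JOIN purchases c ON c.customer_id = p.id

Result:
id | name  | amount 
---+-------+--------
1  | Carol | 726.58 
2  | Alice | 548.67 
3  | Carol | 161.15 
4  | Alice | 618.37 
5  | Alice | 1557.81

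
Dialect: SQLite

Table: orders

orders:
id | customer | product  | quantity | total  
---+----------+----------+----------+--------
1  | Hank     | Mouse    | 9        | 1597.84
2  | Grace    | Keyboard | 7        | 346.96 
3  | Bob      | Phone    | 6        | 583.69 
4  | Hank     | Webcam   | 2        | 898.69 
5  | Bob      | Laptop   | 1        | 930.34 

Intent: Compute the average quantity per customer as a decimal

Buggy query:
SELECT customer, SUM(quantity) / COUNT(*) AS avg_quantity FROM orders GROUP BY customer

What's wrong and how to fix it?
Bug: Both operands are integers, so '/' performs integer division and truncates

Fix: Multiply by 1.0 (or CAST to REAL) to force floating-point division

Corrected query:
SELECT customer, SUM(quantity) * 1.0 / COUNT(*) AS avg_quantity FROM orders GROUP BY customer

Result:
customer | avg_quantity
---------+-------------
Bob      | 3.5         
Grace    | 7           
Hank     | 5.5         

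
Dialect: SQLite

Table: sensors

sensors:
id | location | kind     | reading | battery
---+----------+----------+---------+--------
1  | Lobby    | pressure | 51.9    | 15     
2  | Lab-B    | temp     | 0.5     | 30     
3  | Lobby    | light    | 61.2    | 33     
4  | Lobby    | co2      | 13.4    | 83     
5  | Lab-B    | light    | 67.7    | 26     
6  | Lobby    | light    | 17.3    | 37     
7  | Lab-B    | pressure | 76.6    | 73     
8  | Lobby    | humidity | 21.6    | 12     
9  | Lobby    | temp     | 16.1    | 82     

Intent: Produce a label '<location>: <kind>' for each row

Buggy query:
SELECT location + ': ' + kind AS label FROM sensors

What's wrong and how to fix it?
Bug: SQLite uses || for string concatenation; + coerces text to numbers (yielding 0)

Fix: Use the || operator for string concatenation

Corrected query:
SELECT location || ': ' || kind AS label FROM sensors

Result:
label          
---------------
Lobby: pressure
Lab-B: temp    
Lobby: light   
Lobby: co2     
Lab-B: light   
Lobby: light   
Lab-B: pressure
Lobby: humidity
Lobby: temp    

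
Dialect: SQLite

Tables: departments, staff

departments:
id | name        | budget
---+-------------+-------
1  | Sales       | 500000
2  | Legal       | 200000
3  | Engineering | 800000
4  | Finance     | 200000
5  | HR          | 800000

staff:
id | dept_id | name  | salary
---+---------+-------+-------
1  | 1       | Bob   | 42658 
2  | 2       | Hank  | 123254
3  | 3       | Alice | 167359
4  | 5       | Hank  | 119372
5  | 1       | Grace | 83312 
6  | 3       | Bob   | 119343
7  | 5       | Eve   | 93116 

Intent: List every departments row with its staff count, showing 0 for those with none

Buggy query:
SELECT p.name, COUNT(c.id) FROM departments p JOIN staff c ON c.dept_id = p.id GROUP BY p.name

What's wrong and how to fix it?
Bug: INNER JOIN drops departments rows that have no matching staff rows

Fix: Switch to LEFT JOIN to retain unmatched parent rows

Corrected query:
SELECT p.name, COUNT(c.id) FROM departments p LEFT JOIN staff c ON c.dept_id = p.id GROUP BY p.name

Result:
name        | COUNT(c.id)
------------+------------
Engineering | 2          
Finance     | 0          
HR          | 2          
Legal       | 1          
Sales       | 2          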